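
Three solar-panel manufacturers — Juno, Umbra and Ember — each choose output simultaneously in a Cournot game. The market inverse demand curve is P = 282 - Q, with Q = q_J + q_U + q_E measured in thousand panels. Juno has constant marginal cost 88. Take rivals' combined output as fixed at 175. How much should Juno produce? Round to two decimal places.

9.50

With rivals' combined output fixed at 175, Juno's profit is π_J = (282 - 175 - q_J)q_J - (88q_J) = (107 - q_J)q_J - (88q_J).
∂π_J/∂q_J = 19 - 2q_J = 0, so q_J = 19/2.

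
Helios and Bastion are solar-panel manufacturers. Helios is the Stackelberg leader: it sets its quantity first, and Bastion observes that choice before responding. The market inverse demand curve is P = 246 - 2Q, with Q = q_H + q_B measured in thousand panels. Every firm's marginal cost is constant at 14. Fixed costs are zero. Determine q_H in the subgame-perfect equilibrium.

58

Solve by backward induction. Given q_H, the follower Bastion maximises π_B = (246 - 2q_H - 2q_B)q_B - 14q_B.
∂π_B/∂q_B = 232 - 2q_H - 4q_B = 0 gives the reaction function q_B = (232 - 2q_H)/4.
The leader anticipates this reaction. Substituting into P = 246 - 2Q gives P = 130 - q_H, so π_H = (130 - q_H)q_H - 14q_H.
Leader FOC: 116 - 2q_H = 0, so q_H = 58.
Then q_B = (232 - 2·58)/4 = 29.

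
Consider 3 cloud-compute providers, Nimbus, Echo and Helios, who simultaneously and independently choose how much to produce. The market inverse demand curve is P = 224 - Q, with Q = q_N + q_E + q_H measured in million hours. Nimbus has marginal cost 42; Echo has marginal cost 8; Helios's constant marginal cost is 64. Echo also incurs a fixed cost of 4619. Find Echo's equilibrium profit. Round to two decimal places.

Nimbus's profit: π_N = (224 - Q)q_N - (42q_N). Setting ∂π_N/∂q_N = 0: 182 - 2q_N - (q_E + q_H) = 0.
Echo's profit: π_E = (224 - Q)q_E - (8q_E). Setting ∂π_E/∂q_E = 0: 216 - 2q_E - (q_N + q_H) = 0.
Helios's profit: π_H = (224 - Q)q_H - (64q_H). Setting ∂π_H/∂q_H = 0: 160 - 2q_H - (q_N + q_E) = 0.
Adding the 3 conditions: 558 − 2Q − 2Q = 0, i.e. Q = 279/2.
Back-substituting: q_N = (182 − 279/2) = 85/2, q_E = (216 − 279/2) = 153/2, q_H = (160 − 279/2) = 41/2.
Price P = 224 - 279/2 = 169/2.
Echo's profit: (169/2 - 8)·(153/2) - 4619 = 1233.2500.

1233.25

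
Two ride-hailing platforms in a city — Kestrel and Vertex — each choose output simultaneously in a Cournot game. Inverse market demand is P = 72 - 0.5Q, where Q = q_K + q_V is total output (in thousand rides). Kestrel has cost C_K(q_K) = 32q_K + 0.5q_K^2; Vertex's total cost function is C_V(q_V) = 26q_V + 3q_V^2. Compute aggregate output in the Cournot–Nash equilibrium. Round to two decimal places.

Kestrel's profit: π_K = (72 - 0.5Q)q_K - (32q_K + (1/2)q_K²). Setting ∂π_K/∂q_K = 0: 40 - 2q_K - (1/2)(q_V) = 0.
Vertex's first-order condition: 46 - 7q_V - (1/2)(q_K) = 0.
Best responses: q_K = (40 - (1/2)q_V)/2, q_V = (46 - (1/2)q_K)/7.
Substituting one into the other gives q_K = 1028/55 and q_V = 288/55.
Total output Q = 1028/55 + 288/55 = 1316/55.

23.93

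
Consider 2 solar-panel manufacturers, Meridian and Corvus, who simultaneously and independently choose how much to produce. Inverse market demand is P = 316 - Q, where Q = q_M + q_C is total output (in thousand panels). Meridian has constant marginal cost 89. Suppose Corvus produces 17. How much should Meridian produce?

With the rival's output fixed at 17, Meridian's profit is π_M = (316 - 17 - q_M)q_M - (89q_M) = (299 - q_M)q_M - (89q_M).
∂π_M/∂q_M = 210 - 2q_M = 0, so q_M = 105.

105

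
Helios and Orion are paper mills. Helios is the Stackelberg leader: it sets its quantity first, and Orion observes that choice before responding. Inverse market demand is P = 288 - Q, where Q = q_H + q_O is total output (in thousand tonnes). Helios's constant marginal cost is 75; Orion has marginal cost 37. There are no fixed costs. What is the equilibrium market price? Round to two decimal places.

The follower Orion best-responds to any q_H: π_O = (288 - Q)q_O - 37q_O.
Follower FOC: 251 - q_H - 2q_O = 0, so q_O(q_H) = (251 - q_H)/2.
Helios substitutes q_O(q_H) into its own profit: π_H = q_H(288 - q_H - (251 - q_H)/2) - 75q_H = (325/2 - (1/2)q_H)q_H - 75q_H.
Maximising: ∂π_H/∂q_H = 175/2 - q_H = 0, giving q_H = 175/2.
Then q_O = (251 - 175/2)/2 = 327/4.
Total output Q = 677/4, so price P = 288 - 677/4 = 475/4.

118.75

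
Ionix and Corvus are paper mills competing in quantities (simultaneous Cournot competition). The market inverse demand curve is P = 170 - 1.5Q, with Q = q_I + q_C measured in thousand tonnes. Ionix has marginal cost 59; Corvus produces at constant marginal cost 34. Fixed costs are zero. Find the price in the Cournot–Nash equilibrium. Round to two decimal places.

87.67

Ionix's profit: π_I = (170 - 1.5Q)q_I - (59q_I). Setting ∂π_I/∂q_I = 0: 111 - 3q_I - (3/2)(q_C) = 0.
Corvus's first-order condition: 136 - 3q_C - (3/2)(q_I) = 0.
Rearranging gives the reaction functions q_I = (111 - (3/2)q_C)/3 and q_C = (136 - (3/2)q_I)/3.
Solving the pair: q_I = 172/9, q_C = 322/9.
Total output Q = 494/9, so price P = 170 - (3/2)·(494/9) = 263/3.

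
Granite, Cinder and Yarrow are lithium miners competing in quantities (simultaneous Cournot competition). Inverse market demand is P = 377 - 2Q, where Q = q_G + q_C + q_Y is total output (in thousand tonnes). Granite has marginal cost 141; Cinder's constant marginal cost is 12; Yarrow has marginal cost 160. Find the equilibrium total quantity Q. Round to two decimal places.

Granite's profit: π_G = (377 - 2Q)q_G - (141q_G). Setting ∂π_G/∂q_G = 0: 236 - 4q_G - 2(q_C + q_Y) = 0.
Cinder's first-order condition: 365 - 4q_C - 2(q_G + q_Y) = 0.
Yarrow's profit: π_Y = (377 - 2Q)q_Y - (160q_Y). Setting ∂π_Y/∂q_Y = 0: 217 - 4q_Y - 2(q_G + q_C) = 0.
Adding the 3 first-order conditions: 818 − 8Q = 0, so Q = 409/4.
Back-substituting: q_G = (236 − 409/2)/2 = 63/4, q_C = (365 − 409/2)/2 = 321/4, q_Y = (217 − 409/2)/2 = 25/4.
Total output Q = 63/4 + 321/4 + 25/4 = 409/4.

102.25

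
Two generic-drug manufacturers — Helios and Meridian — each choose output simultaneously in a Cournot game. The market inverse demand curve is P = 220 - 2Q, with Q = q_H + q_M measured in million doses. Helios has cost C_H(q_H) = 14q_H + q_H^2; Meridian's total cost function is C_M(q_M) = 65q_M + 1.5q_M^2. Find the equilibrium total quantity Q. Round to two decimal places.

Helios's profit: π_H = (220 - 2Q)q_H - (14q_H + q_H²). Setting ∂π_H/∂q_H = 0: 206 - 6q_H - 2(q_M) = 0.
Meridian's profit: π_M = (220 - 2Q)q_M - (65q_M + (3/2)q_M²). Setting ∂π_M/∂q_M = 0: 155 - 7q_M - 2(q_H) = 0.
Rearranging gives the reaction functions q_H = (206 - 2q_M)/6 and q_M = (155 - 2q_H)/7.
Solving the pair: q_H = 566/19, q_M = 259/19.
Total output Q = 566/19 + 259/19 = 825/19.

43.42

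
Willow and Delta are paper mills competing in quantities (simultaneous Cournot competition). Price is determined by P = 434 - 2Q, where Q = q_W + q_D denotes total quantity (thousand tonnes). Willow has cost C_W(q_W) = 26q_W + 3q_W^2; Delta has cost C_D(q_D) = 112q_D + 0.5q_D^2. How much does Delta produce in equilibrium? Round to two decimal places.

52.26

Willow's profit: π_W = (434 - 2Q)q_W - (26q_W + 3q_W²). Setting ∂π_W/∂q_W = 0: 408 - 10q_W - 2(q_D) = 0.
Delta's profit: π_D = (434 - 2Q)q_D - (112q_D + (1/2)q_D²). Setting ∂π_D/∂q_D = 0: 322 - 5q_D - 2(q_W) = 0.
Rearranging gives the reaction functions q_W = (408 - 2q_D)/10 and q_D = (322 - 2q_W)/5.
Solving the pair: q_W = 698/23, q_D = 1202/23.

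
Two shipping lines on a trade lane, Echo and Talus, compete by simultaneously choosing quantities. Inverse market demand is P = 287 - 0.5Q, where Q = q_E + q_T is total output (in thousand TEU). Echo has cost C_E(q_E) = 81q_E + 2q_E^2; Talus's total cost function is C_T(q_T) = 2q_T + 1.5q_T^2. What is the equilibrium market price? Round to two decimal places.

Echo's profit: π_E = (287 - 0.5Q)q_E - (81q_E + 2q_E²). Setting ∂π_E/∂q_E = 0: 206 - 5q_E - (1/2)(q_T) = 0.
Talus's first-order condition: 285 - 4q_T - (1/2)(q_E) = 0.
So q_E = (206 - (1/2)q_T)/5 and q_T = (285 - (1/2)q_E)/4.
Solving the pair: q_E = 34.5063, q_T = 66.9367.
Total output Q = 101.4430, so price P = 287 - (1/2)·101.4430 = 236.2785.

236.28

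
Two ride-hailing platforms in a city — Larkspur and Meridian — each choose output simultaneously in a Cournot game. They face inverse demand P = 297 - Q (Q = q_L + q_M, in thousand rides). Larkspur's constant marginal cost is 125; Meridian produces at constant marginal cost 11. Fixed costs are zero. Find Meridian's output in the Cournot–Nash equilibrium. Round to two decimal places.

Larkspur's profit: π_L = (297 - Q)q_L - (125q_L). Setting ∂π_L/∂q_L = 0: 172 - 2q_L - (q_M) = 0.
Meridian's profit: π_M = (297 - Q)q_M - (11q_M). Setting ∂π_M/∂q_M = 0: 286 - 2q_M - (q_L) = 0.
Best responses: q_L = (172 - q_M)/2, q_M = (286 - q_L)/2.
Solving the pair: q_L = 58/3, q_M = 400/3.

133.33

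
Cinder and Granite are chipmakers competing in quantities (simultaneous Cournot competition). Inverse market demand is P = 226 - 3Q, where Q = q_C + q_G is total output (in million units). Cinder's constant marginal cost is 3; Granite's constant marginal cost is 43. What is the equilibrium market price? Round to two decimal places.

Cinder's profit: π_C = (226 - 3Q)q_C - (3q_C). Setting ∂π_C/∂q_C = 0: 223 - 6q_C - 3(q_G) = 0.
Granite's profit: π_G = (226 - 3Q)q_G - (43q_G). Setting ∂π_G/∂q_G = 0: 183 - 6q_G - 3(q_C) = 0.
So q_C = (223 - 3q_G)/6 and q_G = (183 - 3q_C)/6.
Solving the pair: q_C = 263/9, q_G = 143/9.
Total output Q = 406/9, so price P = 226 - 3·(406/9) = 272/3.

90.67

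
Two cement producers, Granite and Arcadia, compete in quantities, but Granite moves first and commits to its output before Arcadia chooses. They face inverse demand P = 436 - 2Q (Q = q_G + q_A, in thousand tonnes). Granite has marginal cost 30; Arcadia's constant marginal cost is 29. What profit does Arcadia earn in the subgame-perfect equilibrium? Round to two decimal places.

Solve by backward induction. Given q_G, the follower Arcadia maximises π_A = (436 - 2q_G - 2q_A)q_A - 29q_A.
Setting the follower's marginal profit to zero, 407 - 2q_G - 4q_A = 0, i.e. q_A = (407 - 2q_G)/4.
The leader anticipates this reaction. Substituting into P = 436 - 2Q gives P = 465/2 - q_G, so π_G = (465/2 - q_G)q_G - 30q_G.
The leader's first-order condition 405/2 - 2q_G = 0 yields q_G = 405/4.
Then q_A = (407 - 2·(405/4))/4 = 409/8.
Price P = 436 - 2·(1219/8) = 525/4.
Arcadia's profit: (525/4 - 29)·(409/8) = 5227.5313.

5227.53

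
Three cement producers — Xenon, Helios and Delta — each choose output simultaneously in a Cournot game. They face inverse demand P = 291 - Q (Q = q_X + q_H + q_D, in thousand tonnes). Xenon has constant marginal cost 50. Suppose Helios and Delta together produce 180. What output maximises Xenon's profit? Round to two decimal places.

With rivals' combined output fixed at 180, Xenon's profit is π_X = (291 - 180 - q_X)q_X - (50q_X) = (111 - q_X)q_X - (50q_X).
∂π_X/∂q_X = 61 - 2q_X = 0, so q_X = 61/2.

30.50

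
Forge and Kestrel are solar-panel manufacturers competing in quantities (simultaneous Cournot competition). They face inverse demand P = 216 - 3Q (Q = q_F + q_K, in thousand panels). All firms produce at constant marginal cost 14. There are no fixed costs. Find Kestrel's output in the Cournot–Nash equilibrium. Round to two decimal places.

Each firm earns π_i = (216 - 3Q)q_i - 14q_i.
Setting ∂π_i/∂q_i = 0 with rivals' quantities fixed: 202 - 6q_i - 3q_j = 0.
With identical firms every q_j equals q_i, so q_j = q_i and 202 = 9q_i, giving q_i = 202/9.

22.44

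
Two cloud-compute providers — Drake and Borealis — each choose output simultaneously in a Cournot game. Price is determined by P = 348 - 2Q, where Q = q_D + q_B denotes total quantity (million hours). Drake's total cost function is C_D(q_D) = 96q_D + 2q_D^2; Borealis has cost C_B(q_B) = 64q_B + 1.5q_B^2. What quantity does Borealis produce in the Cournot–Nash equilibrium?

34

Drake's profit: π_D = (348 - 2Q)q_D - (96q_D + 2q_D²). Setting ∂π_D/∂q_D = 0: 252 - 8q_D - 2(q_B) = 0.
Borealis's first-order condition: 284 - 7q_B - 2(q_D) = 0.
So q_D = (252 - 2q_B)/8 and q_B = (284 - 2q_D)/7.
Substituting one into the other gives q_D = 23 and q_B = 34.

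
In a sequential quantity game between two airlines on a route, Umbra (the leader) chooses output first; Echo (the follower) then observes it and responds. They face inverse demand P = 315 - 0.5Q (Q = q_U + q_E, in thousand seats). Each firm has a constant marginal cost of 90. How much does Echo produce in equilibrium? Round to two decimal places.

112.50

The follower Echo best-responds to any q_U: π_E = (315 - 0.5Q)q_E - 90q_E.
Setting the follower's marginal profit to zero, 225 - (1/2)q_U - q_E = 0, i.e. q_E = (225 - (1/2)q_U).
The leader anticipates this reaction. Substituting into P = 315 - 0.5Q gives P = 405/2 - (1/4)q_U, so π_U = (405/2 - (1/4)q_U)q_U - 90q_U.
Leader FOC: 225/2 - (1/2)q_U = 0, so q_U = 225.
Then q_E = (225 - (1/2)·225) = 225/2.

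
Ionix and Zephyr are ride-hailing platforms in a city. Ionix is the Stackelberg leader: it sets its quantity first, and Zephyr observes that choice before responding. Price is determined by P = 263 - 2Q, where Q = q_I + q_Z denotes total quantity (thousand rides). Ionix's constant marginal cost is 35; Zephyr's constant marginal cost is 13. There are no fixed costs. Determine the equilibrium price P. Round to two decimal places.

Solve by backward induction. Given q_I, the follower Zephyr maximises π_Z = (263 - 2q_I - 2q_Z)q_Z - 13q_Z.
∂π_Z/∂q_Z = 250 - 2q_I - 4q_Z = 0 gives the reaction function q_Z = (250 - 2q_I)/4.
The leader anticipates this reaction. Substituting into P = 263 - 2Q gives P = 138 - q_I, so π_I = (138 - q_I)q_I - 35q_I.
Leader FOC: 103 - 2q_I = 0, so q_I = 103/2.
Then q_Z = (250 - 2·(103/2))/4 = 147/4.
Total output Q = 353/4, so price P = 263 - 2·(353/4) = 173/2.

86.50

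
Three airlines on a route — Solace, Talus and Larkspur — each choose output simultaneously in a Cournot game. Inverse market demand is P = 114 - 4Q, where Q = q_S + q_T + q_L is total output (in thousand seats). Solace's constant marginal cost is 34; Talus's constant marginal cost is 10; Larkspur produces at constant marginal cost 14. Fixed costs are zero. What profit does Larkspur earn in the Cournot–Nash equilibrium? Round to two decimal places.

210.25

Solace's profit: π_S = (114 - 4Q)q_S - (34q_S). Setting ∂π_S/∂q_S = 0: 80 - 8q_S - 4(q_T + q_L) = 0.
Talus's first-order condition: 104 - 8q_T - 4(q_S + q_L) = 0.
Larkspur's first-order condition: 100 - 8q_L - 4(q_S + q_T) = 0.
Summing all 3 equations gives 284 − 16Q = 0, hence Q = 71/4.
Back-substituting: q_S = (80 − 71)/4 = 9/4, q_T = (104 − 71)/4 = 33/4, q_L = (100 − 71)/4 = 29/4.
Price P = 114 - 4·(71/4) = 43.
Larkspur's profit: (43 - 14)·(29/4) = 841/4.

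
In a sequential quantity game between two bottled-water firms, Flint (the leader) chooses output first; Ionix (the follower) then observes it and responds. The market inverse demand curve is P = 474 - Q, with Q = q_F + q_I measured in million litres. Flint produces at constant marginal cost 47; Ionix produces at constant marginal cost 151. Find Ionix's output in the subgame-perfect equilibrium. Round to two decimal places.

28.75

The follower Ionix best-responds to any q_F: π_I = (474 - Q)q_I - 151q_I.
Follower FOC: 323 - q_F - 2q_I = 0, so q_I(q_F) = (323 - q_F)/2.
Flint substitutes q_I(q_F) into its own profit: π_F = q_F(474 - q_F - (323 - q_F)/2) - 47q_F = (625/2 - (1/2)q_F)q_F - 47q_F.
The leader's first-order condition 531/2 - q_F = 0 yields q_F = 531/2.
Then q_I = (323 - 531/2)/2 = 115/4.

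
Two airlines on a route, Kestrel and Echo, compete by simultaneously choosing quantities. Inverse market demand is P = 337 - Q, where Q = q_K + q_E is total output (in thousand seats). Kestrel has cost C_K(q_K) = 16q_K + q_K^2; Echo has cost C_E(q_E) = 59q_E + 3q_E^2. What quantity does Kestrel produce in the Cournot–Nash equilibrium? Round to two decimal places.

73.87

Kestrel's profit: π_K = (337 - Q)q_K - (16q_K + q_K²). Setting ∂π_K/∂q_K = 0: 321 - 4q_K - (q_E) = 0.
Echo's profit: π_E = (337 - Q)q_E - (59q_E + 3q_E²). Setting ∂π_E/∂q_E = 0: 278 - 8q_E - (q_K) = 0.
So q_K = (321 - q_E)/4 and q_E = (278 - q_K)/8.
Solving the pair: q_K = 73.8710, q_E = 791/31.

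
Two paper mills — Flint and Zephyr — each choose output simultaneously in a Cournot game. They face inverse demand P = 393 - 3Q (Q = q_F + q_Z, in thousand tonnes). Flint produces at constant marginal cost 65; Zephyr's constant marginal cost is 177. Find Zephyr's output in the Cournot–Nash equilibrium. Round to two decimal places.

11.56

Flint's profit: π_F = (393 - 3Q)q_F - (65q_F). Setting ∂π_F/∂q_F = 0: 328 - 6q_F - 3(q_Z) = 0.
Zephyr's profit: π_Z = (393 - 3Q)q_Z - (177q_Z). Setting ∂π_Z/∂q_Z = 0: 216 - 6q_Z - 3(q_F) = 0.
Best responses: q_F = (328 - 3q_Z)/6, q_Z = (216 - 3q_F)/6.
Substituting one into the other gives q_F = 440/9 and q_Z = 104/9.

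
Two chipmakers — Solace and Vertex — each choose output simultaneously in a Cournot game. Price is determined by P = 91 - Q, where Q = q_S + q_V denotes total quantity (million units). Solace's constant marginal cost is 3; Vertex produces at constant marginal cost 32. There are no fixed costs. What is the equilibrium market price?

42

Solace's profit: π_S = (91 - Q)q_S - (3q_S). Setting ∂π_S/∂q_S = 0: 88 - 2q_S - (q_V) = 0.
Vertex's profit: π_V = (91 - Q)q_V - (32q_V). Setting ∂π_V/∂q_V = 0: 59 - 2q_V - (q_S) = 0.
Rearranging gives the reaction functions q_S = (88 - q_V)/2 and q_V = (59 - q_S)/2.
Solving the pair: q_S = 39, q_V = 10.
Total output Q = 49, so price P = 91 - 49 = 42.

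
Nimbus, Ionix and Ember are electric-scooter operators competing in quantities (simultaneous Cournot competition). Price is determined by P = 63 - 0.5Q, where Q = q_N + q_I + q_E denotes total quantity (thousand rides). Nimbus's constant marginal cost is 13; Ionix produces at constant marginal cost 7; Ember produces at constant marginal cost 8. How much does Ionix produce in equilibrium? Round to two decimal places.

Nimbus's profit: π_N = (63 - 0.5Q)q_N - (13q_N). Setting ∂π_N/∂q_N = 0: 50 - q_N - (1/2)(q_I + q_E) = 0.
Ionix's first-order condition: 56 - q_I - (1/2)(q_N + q_E) = 0.
Ember's first-order condition: 55 - q_E - (1/2)(q_N + q_I) = 0.
Adding the 3 first-order conditions: 161 − 2Q = 0, so Q = 161/2.
Back-substituting: q_N = (50 − 161/4)/(1/2) = 39/2, q_I = (56 − 161/4)/(1/2) = 63/2, q_E = (55 − 161/4)/(1/2) = 59/2.

31.50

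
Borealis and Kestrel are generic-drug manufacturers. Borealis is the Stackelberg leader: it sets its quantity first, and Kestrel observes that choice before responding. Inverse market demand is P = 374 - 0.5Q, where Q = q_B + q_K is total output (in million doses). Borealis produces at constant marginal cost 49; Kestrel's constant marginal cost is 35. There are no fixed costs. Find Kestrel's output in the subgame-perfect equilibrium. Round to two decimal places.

183.50

The follower Kestrel best-responds to any q_B: π_K = (374 - 0.5Q)q_K - 35q_K.
Setting the follower's marginal profit to zero, 339 - (1/2)q_B - q_K = 0, i.e. q_K = (339 - (1/2)q_B).
Borealis substitutes q_K(q_B) into its own profit: π_B = q_B(374 - (1/2)q_B - (339 - (1/2)q_B)/2) - 49q_B = (409/2 - (1/4)q_B)q_B - 49q_B.
Maximising: ∂π_B/∂q_B = 311/2 - (1/2)q_B = 0, giving q_B = 311.
Then q_K = (339 - (1/2)·311) = 367/2.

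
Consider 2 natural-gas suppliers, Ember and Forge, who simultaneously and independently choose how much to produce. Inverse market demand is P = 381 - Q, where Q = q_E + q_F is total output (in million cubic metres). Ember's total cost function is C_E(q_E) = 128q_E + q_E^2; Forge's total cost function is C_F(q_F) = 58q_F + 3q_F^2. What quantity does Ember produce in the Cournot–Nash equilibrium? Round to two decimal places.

Ember's profit: π_E = (381 - Q)q_E - (128q_E + q_E²). Setting ∂π_E/∂q_E = 0: 253 - 4q_E - (q_F) = 0.
Forge's profit: π_F = (381 - Q)q_F - (58q_F + 3q_F²). Setting ∂π_F/∂q_F = 0: 323 - 8q_F - (q_E) = 0.
Rearranging gives the reaction functions q_E = (253 - q_F)/4 and q_F = (323 - q_E)/8.
Substituting one into the other gives q_E = 1701/31 and q_F = 1039/31.

54.87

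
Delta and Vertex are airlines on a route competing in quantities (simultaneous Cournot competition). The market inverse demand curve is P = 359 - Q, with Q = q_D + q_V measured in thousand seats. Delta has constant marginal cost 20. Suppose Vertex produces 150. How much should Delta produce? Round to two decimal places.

94.50

With the rival's output fixed at 150, Delta's profit is π_D = (359 - 150 - q_D)q_D - (20q_D) = (209 - q_D)q_D - (20q_D).
∂π_D/∂q_D = 189 - 2q_D = 0, so q_D = 189/2.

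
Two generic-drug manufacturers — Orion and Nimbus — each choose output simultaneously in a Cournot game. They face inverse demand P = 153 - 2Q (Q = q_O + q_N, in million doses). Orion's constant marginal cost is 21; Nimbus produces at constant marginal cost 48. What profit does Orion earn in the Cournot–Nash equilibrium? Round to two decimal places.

1404.50

Orion's profit: π_O = (153 - 2Q)q_O - (21q_O). Setting ∂π_O/∂q_O = 0: 132 - 4q_O - 2(q_N) = 0.
Nimbus's profit: π_N = (153 - 2Q)q_N - (48q_N). Setting ∂π_N/∂q_N = 0: 105 - 4q_N - 2(q_O) = 0.
Rearranging gives the reaction functions q_O = (132 - 2q_N)/4 and q_N = (105 - 2q_O)/4.
Solving the pair: q_O = 53/2, q_N = 13.
Price P = 153 - 2·(79/2) = 74.
Orion's profit: (74 - 21)·(53/2) = 1404.5000.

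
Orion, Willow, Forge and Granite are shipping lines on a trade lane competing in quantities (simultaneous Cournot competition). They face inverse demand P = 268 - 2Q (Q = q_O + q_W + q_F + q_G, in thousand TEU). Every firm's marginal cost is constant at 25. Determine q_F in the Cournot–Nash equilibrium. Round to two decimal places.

24.30

A representative firm's profit is π_i = q_i(268 - 2Q) - 25q_i.
First-order condition (treating rivals' output as given): 243 - 4q_i - 2·Σ_{j≠i} q_j = 0.
With identical firms every q_j equals q_i, so Σ_{j≠i} q_j = 3q_i and 243 = 10q_i, giving q_i = 243/10.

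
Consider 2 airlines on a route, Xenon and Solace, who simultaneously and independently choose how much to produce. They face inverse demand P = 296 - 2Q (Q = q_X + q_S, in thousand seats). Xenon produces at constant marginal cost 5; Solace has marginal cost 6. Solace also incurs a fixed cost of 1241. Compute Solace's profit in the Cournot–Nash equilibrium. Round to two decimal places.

Xenon's profit: π_X = (296 - 2Q)q_X - (5q_X). Setting ∂π_X/∂q_X = 0: 291 - 4q_X - 2(q_S) = 0.
Solace's first-order condition: 290 - 4q_S - 2(q_X) = 0.
Rearranging gives the reaction functions q_X = (291 - 2q_S)/4 and q_S = (290 - 2q_X)/4.
Substituting one into the other gives q_X = 146/3 and q_S = 289/6.
Price P = 296 - 2·(581/6) = 307/3.
Solace's profit: (307/3 - 6)·(289/6) - 1241 = 3399.0556.

3399.06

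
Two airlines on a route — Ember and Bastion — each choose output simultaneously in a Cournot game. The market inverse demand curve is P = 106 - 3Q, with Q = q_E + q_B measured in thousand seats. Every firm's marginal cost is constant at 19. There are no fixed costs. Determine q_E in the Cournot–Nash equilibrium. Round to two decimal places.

Each firm earns π_i = (106 - 3Q)q_i - 19q_i.
Setting ∂π_i/∂q_i = 0 with rivals' quantities fixed: 87 - 6q_i - 3q_j = 0.
By symmetry each firm produces the same amount; substituting q_j = q_i yields q_i = 87/9 = 29/3.

9.67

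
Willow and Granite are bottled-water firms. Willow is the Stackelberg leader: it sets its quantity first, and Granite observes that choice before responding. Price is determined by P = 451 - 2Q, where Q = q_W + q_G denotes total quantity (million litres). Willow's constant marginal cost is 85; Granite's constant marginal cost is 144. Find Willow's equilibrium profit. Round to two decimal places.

11289.06

Solve by backward induction. Given q_W, the follower Granite maximises π_G = (451 - 2q_W - 2q_G)q_G - 144q_G.
Setting the follower's marginal profit to zero, 307 - 2q_W - 4q_G = 0, i.e. q_G = (307 - 2q_W)/4.
Willow substitutes q_G(q_W) into its own profit: π_W = q_W(451 - 2q_W - (307 - 2q_W)/2) - 85q_W = (595/2 - q_W)q_W - 85q_W.
Maximising: ∂π_W/∂q_W = 425/2 - 2q_W = 0, giving q_W = 425/4.
Then q_G = (307 - 2·(425/4))/4 = 189/8.
Price P = 451 - 2·(1039/8) = 765/4.
Willow's profit: (765/4 - 85)·(425/4) = 11289.0625.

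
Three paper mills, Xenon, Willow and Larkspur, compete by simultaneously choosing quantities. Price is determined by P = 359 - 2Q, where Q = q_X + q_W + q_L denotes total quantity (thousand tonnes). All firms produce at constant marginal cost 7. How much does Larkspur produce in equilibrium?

Each firm earns π_i = (359 - 2Q)q_i - 7q_i.
First-order condition (treating rivals' output as given): 352 - 4q_i - 2·Σ_{j≠i} q_j = 0.
By symmetry each firm produces the same amount; substituting Σ_{j≠i} q_j = 2q_i yields q_i = 352/8 = 44.

44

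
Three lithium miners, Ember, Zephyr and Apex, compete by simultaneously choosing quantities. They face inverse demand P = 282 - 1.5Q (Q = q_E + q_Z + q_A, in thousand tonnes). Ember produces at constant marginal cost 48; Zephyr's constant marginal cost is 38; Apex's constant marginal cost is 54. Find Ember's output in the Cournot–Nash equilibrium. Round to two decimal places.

38.33

Ember's profit: π_E = (282 - 1.5Q)q_E - (48q_E). Setting ∂π_E/∂q_E = 0: 234 - 3q_E - (3/2)(q_Z + q_A) = 0.
Zephyr's profit: π_Z = (282 - 1.5Q)q_Z - (38q_Z). Setting ∂π_Z/∂q_Z = 0: 244 - 3q_Z - (3/2)(q_E + q_A) = 0.
Apex's first-order condition: 228 - 3q_A - (3/2)(q_E + q_Z) = 0.
Adding the 3 first-order conditions: 706 − 6Q = 0, so Q = 353/3.
Back-substituting: q_E = (234 − 353/2)/(3/2) = 115/3, q_Z = (244 − 353/2)/(3/2) = 45, q_A = (228 − 353/2)/(3/2) = 103/3.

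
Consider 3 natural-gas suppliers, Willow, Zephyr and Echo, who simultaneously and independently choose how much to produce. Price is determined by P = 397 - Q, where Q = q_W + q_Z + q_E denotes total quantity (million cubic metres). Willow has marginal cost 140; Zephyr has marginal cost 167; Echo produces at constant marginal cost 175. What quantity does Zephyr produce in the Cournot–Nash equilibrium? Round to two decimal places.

52.75

Willow's profit: π_W = (397 - Q)q_W - (140q_W). Setting ∂π_W/∂q_W = 0: 257 - 2q_W - (q_Z + q_E) = 0.
Zephyr's first-order condition: 230 - 2q_Z - (q_W + q_E) = 0.
Echo's profit: π_E = (397 - Q)q_E - (175q_E). Setting ∂π_E/∂q_E = 0: 222 - 2q_E - (q_W + q_Z) = 0.
Summing all 3 equations gives 709 − 4Q = 0, hence Q = 709/4.
Back-substituting: q_W = (257 − 709/4) = 319/4, q_Z = (230 − 709/4) = 211/4, q_E = (222 − 709/4) = 179/4.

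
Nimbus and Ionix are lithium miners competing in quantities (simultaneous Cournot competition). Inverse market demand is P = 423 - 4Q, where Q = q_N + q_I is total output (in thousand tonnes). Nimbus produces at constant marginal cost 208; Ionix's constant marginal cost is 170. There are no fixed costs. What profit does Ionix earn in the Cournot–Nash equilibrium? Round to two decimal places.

Nimbus's profit: π_N = (423 - 4Q)q_N - (208q_N). Setting ∂π_N/∂q_N = 0: 215 - 8q_N - 4(q_I) = 0.
Ionix's profit: π_I = (423 - 4Q)q_I - (170q_I). Setting ∂π_I/∂q_I = 0: 253 - 8q_I - 4(q_N) = 0.
Rearranging gives the reaction functions q_N = (215 - 4q_I)/8 and q_I = (253 - 4q_N)/8.
Substituting one into the other gives q_N = 59/4 and q_I = 97/4.
Price P = 423 - 4·39 = 267.
Ionix's profit: (267 - 170)·(97/4) = 2352.2500.

2352.25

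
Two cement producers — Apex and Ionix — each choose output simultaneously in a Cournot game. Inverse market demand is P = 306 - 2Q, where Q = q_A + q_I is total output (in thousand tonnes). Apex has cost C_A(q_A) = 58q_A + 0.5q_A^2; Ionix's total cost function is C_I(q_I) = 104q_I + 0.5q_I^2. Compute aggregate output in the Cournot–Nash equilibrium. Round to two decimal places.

Apex's profit: π_A = (306 - 2Q)q_A - (58q_A + (1/2)q_A²). Setting ∂π_A/∂q_A = 0: 248 - 5q_A - 2(q_I) = 0.
Ionix's first-order condition: 202 - 5q_I - 2(q_A) = 0.
Rearranging gives the reaction functions q_A = (248 - 2q_I)/5 and q_I = (202 - 2q_A)/5.
Solving the pair: q_A = 836/21, q_I = 514/21.
Total output Q = 836/21 + 514/21 = 450/7.

64.29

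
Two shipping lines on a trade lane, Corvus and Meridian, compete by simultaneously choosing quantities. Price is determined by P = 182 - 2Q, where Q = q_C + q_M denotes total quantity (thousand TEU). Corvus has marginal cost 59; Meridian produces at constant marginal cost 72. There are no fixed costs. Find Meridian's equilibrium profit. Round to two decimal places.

Corvus's profit: π_C = (182 - 2Q)q_C - (59q_C). Setting ∂π_C/∂q_C = 0: 123 - 4q_C - 2(q_M) = 0.
Meridian's first-order condition: 110 - 4q_M - 2(q_C) = 0.
So q_C = (123 - 2q_M)/4 and q_M = (110 - 2q_C)/4.
Substituting one into the other gives q_C = 68/3 and q_M = 97/6.
Price P = 182 - 2·(233/6) = 313/3.
Meridian's profit: (313/3 - 72)·(97/6) = 522.7222.

522.72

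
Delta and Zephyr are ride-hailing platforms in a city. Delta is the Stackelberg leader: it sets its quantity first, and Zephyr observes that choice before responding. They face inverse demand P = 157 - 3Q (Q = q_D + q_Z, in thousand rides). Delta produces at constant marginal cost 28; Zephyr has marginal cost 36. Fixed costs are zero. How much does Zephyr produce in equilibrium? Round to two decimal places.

8.75

Solve by backward induction. Given q_D, the follower Zephyr maximises π_Z = (157 - 3q_D - 3q_Z)q_Z - 36q_Z.
Setting the follower's marginal profit to zero, 121 - 3q_D - 6q_Z = 0, i.e. q_Z = (121 - 3q_D)/6.
Delta substitutes q_Z(q_D) into its own profit: π_D = q_D(157 - 3q_D - (121 - 3q_D)/2) - 28q_D = (193/2 - (3/2)q_D)q_D - 28q_D.
Maximising: ∂π_D/∂q_D = 137/2 - 3q_D = 0, giving q_D = 137/6.
Then q_Z = (121 - 3·(137/6))/6 = 35/4.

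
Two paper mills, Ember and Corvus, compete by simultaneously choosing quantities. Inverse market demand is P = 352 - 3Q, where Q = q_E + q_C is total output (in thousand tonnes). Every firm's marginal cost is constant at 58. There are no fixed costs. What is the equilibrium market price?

A representative firm's profit is π_i = q_i(352 - 3Q) - 58q_i.
Setting ∂π_i/∂q_i = 0 with rivals' quantities fixed: 294 - 6q_i - 3q_j = 0.
By symmetry each firm produces the same amount; substituting q_j = q_i yields q_i = 294/9 = 98/3.
Total output Q = 196/3, so price P = 352 - 3·(196/3) = 156.

156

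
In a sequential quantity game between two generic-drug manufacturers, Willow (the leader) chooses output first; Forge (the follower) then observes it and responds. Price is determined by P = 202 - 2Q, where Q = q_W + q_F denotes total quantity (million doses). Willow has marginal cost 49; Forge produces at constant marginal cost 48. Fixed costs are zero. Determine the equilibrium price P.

87

The follower Forge best-responds to any q_W: π_F = (202 - 2Q)q_F - 48q_F.
Follower FOC: 154 - 2q_W - 4q_F = 0, so q_F(q_W) = (154 - 2q_W)/4.
Willow substitutes q_F(q_W) into its own profit: π_W = q_W(202 - 2q_W - (154 - 2q_W)/2) - 49q_W = (125 - q_W)q_W - 49q_W.
Maximising: ∂π_W/∂q_W = 76 - 2q_W = 0, giving q_W = 38.
Then q_F = (154 - 2·38)/4 = 39/2.
Total output Q = 115/2, so price P = 202 - 2·(115/2) = 87.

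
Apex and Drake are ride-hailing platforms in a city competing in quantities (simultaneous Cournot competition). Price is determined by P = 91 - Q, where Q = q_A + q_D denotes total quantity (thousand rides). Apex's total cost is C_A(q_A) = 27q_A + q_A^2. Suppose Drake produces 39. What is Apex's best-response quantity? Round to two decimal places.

With the rival's output fixed at 39, Apex's profit is π_A = (91 - 39 - q_A)q_A - (27q_A + q_A²) = (52 - q_A)q_A - (27q_A + q_A²).
∂π_A/∂q_A = 25 - 4q_A = 0, so q_A = 25/4.

6.25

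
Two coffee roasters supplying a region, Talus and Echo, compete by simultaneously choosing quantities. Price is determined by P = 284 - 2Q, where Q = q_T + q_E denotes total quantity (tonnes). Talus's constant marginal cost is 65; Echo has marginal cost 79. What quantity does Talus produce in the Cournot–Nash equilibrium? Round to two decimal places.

Talus's profit: π_T = (284 - 2Q)q_T - (65q_T). Setting ∂π_T/∂q_T = 0: 219 - 4q_T - 2(q_E) = 0.
Echo's first-order condition: 205 - 4q_E - 2(q_T) = 0.
Best responses: q_T = (219 - 2q_E)/4, q_E = (205 - 2q_T)/4.
Solving the pair: q_T = 233/6, q_E = 191/6.

38.83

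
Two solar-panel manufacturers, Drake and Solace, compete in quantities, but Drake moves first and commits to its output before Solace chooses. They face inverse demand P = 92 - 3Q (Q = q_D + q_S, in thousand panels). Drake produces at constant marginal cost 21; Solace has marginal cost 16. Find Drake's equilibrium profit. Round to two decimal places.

The follower Solace best-responds to any q_D: π_S = (92 - 3Q)q_S - 16q_S.
Setting the follower's marginal profit to zero, 76 - 3q_D - 6q_S = 0, i.e. q_S = (76 - 3q_D)/6.
Drake substitutes q_S(q_D) into its own profit: π_D = q_D(92 - 3q_D - (76 - 3q_D)/2) - 21q_D = (54 - (3/2)q_D)q_D - 21q_D.
The leader's first-order condition 33 - 3q_D = 0 yields q_D = 11.
Then q_S = (76 - 3·11)/6 = 43/6.
Price P = 92 - 3·(109/6) = 75/2.
Drake's profit: (75/2 - 21)·11 = 363/2.

181.50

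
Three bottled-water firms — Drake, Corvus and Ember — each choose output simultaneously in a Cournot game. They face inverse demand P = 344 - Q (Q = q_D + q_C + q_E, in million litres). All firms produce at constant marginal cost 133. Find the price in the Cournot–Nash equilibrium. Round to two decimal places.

A representative firm's profit is π_i = q_i(344 - Q) - 133q_i.
First-order condition (treating rivals' output as given): 211 - 2q_i - Σ_{j≠i} q_j = 0.
By symmetry each firm produces the same amount; substituting Σ_{j≠i} q_j = 2q_i yields q_i = 211/4.
Total output Q = 633/4, so price P = 344 - 633/4 = 743/4.

185.75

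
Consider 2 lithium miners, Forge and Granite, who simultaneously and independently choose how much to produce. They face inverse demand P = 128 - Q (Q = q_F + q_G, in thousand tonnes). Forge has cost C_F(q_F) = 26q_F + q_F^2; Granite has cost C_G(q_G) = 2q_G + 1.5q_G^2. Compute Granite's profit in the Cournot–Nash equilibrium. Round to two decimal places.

1119.14

Forge's profit: π_F = (128 - Q)q_F - (26q_F + q_F²). Setting ∂π_F/∂q_F = 0: 102 - 4q_F - (q_G) = 0.
Granite's first-order condition: 126 - 5q_G - (q_F) = 0.
Best responses: q_F = (102 - q_G)/4, q_G = (126 - q_F)/5.
Substituting one into the other gives q_F = 384/19 and q_G = 402/19.
Price P = 128 - 786/19 = 1646/19.
Granite's profit: (1646/19)·(402/19) - 2·(402/19) - (3/2)(402/19)² = 1119.1413.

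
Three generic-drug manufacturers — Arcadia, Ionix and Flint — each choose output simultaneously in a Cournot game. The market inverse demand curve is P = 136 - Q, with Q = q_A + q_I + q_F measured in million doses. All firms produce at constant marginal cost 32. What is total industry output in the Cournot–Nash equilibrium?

Each firm earns π_i = (136 - Q)q_i - 32q_i.
First-order condition (treating rivals' output as given): 104 - 2q_i - Σ_{j≠i} q_j = 0.
By symmetry each firm produces the same amount; substituting Σ_{j≠i} q_j = 2q_i yields q_i = 104/4 = 26.
Total output Q = 26 + 26 + 26 = 78.

78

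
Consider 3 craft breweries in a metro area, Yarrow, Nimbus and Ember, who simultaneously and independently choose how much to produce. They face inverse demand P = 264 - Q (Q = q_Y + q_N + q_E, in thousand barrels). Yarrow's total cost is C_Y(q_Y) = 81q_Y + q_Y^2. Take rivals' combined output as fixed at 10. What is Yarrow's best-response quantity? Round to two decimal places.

43.25

With rivals' combined output fixed at 10, Yarrow's profit is π_Y = (264 - 10 - q_Y)q_Y - (81q_Y + q_Y²) = (254 - q_Y)q_Y - (81q_Y + q_Y²).
∂π_Y/∂q_Y = 173 - 4q_Y = 0, so q_Y = 173/4.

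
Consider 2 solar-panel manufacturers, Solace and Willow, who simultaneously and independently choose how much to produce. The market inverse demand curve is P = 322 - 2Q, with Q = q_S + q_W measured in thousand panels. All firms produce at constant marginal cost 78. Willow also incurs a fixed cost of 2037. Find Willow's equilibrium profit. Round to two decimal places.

A representative firm's profit is π_i = q_i(322 - 2Q) - 78q_i.
First-order condition (treating rivals' output as given): 244 - 4q_i - 2q_j = 0.
With identical firms every q_j equals q_i, so q_j = q_i and 244 = 6q_i, giving q_i = 122/3.
Price P = 322 - 2·(244/3) = 478/3.
Willow's profit: (478/3 - 78)·(122/3) - 2037 = 1270.5556.

1270.56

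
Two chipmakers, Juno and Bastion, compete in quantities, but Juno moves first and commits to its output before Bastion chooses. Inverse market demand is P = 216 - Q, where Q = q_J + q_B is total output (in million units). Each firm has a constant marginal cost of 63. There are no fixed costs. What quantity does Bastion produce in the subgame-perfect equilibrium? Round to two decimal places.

38.25

The follower Bastion best-responds to any q_J: π_B = (216 - Q)q_B - 63q_B.
Setting the follower's marginal profit to zero, 153 - q_J - 2q_B = 0, i.e. q_B = (153 - q_J)/2.
The leader anticipates this reaction. Substituting into P = 216 - Q gives P = 279/2 - (1/2)q_J, so π_J = (279/2 - (1/2)q_J)q_J - 63q_J.
The leader's first-order condition 153/2 - q_J = 0 yields q_J = 153/2.
Then q_B = (153 - 153/2)/2 = 153/4.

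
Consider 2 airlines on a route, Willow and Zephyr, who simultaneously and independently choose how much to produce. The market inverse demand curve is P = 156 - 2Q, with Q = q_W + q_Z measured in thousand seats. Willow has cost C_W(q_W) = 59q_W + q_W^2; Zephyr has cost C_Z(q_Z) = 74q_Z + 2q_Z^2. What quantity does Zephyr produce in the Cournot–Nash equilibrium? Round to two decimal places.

6.77

Willow's profit: π_W = (156 - 2Q)q_W - (59q_W + q_W²). Setting ∂π_W/∂q_W = 0: 97 - 6q_W - 2(q_Z) = 0.
Zephyr's profit: π_Z = (156 - 2Q)q_Z - (74q_Z + 2q_Z²). Setting ∂π_Z/∂q_Z = 0: 82 - 8q_Z - 2(q_W) = 0.
Best responses: q_W = (97 - 2q_Z)/6, q_Z = (82 - 2q_W)/8.
Solving the pair: q_W = 153/11, q_Z = 149/22.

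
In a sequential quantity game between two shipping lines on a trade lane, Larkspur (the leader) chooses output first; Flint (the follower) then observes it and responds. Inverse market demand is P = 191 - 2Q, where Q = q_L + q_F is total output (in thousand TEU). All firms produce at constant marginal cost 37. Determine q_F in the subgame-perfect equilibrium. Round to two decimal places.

The follower Flint best-responds to any q_L: π_F = (191 - 2Q)q_F - 37q_F.
∂π_F/∂q_F = 154 - 2q_L - 4q_F = 0 gives the reaction function q_F = (154 - 2q_L)/4.
The leader anticipates this reaction. Substituting into P = 191 - 2Q gives P = 114 - q_L, so π_L = (114 - q_L)q_L - 37q_L.
Leader FOC: 77 - 2q_L = 0, so q_L = 77/2.
Then q_F = (154 - 2·(77/2))/4 = 77/4.

19.25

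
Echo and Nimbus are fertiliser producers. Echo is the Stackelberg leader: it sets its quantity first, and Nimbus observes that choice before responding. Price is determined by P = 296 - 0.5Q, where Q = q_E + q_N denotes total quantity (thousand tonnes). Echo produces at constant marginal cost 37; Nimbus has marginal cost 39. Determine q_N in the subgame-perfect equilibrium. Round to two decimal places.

The follower Nimbus best-responds to any q_E: π_N = (296 - 0.5Q)q_N - 39q_N.
Setting the follower's marginal profit to zero, 257 - (1/2)q_E - q_N = 0, i.e. q_N = (257 - (1/2)q_E).
The leader anticipates this reaction. Substituting into P = 296 - 0.5Q gives P = 335/2 - (1/4)q_E, so π_E = (335/2 - (1/4)q_E)q_E - 37q_E.
Maximising: ∂π_E/∂q_E = 261/2 - (1/2)q_E = 0, giving q_E = 261.
Then q_N = (257 - (1/2)·261) = 253/2.

126.50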